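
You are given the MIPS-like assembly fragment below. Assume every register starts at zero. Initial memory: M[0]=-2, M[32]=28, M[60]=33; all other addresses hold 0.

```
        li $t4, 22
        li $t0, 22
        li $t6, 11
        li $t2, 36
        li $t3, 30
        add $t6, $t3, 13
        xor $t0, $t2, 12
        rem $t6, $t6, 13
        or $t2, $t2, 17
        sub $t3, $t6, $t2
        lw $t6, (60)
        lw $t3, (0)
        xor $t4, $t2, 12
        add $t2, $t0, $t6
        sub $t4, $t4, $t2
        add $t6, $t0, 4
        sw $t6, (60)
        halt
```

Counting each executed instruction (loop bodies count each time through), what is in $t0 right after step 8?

40

li $t4, 22 → $t4=22
li $t0, 22 → $t0=22
li $t6, 11 → $t6=11
li $t2, 36 → $t2=36
li $t3, 30 → $t3=30
add $t6, $t3, 13 → $t6=30+13=43
xor $t0, $t2, 12 → $t0=36^12=40
rem $t6, $t6, 13 → $t6=43%13=4
After step 8: $t0 = 40.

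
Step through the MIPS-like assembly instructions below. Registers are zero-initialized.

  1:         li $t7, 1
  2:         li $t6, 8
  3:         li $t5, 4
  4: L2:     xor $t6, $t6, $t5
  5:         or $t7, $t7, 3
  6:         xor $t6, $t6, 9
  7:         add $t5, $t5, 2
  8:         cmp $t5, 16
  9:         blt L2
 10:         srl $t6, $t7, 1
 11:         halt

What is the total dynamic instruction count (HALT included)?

41

$t7=1
$t6=8
$t5=4
$t6=8^4=12
$t7=1|3=3
$t6=12^9=5
$t5=4+2=6
cmp $t5, 16  (cmp 6,16)
blt L2: taken
$t6=5^6=3
$t7=3|3=3
$t6=3^9=10
$t5=6+2=8
cmp $t5, 16  (cmp 8,16)
blt L2: taken
$t6=10^8=2
$t7=3|3=3
$t6=2^9=11
$t5=8+2=10
cmp $t5, 16  (cmp 10,16)
blt L2: taken
$t6=11^10=1
$t7=3|3=3
$t6=1^9=8
$t5=10+2=12
cmp $t5, 16  (cmp 12,16)
blt L2: taken
$t6=8^12=4
$t7=3|3=3
$t6=4^9=13
$t5=12+2=14
cmp $t5, 16  (cmp 14,16)
blt L2: taken
$t6=13^14=3
$t7=3|3=3
$t6=3^9=10
$t5=14+2=16
cmp $t5, 16  (cmp 16,16)
blt L2: not taken
$t6=3>>1=1
halt.
Total executed instructions: 41.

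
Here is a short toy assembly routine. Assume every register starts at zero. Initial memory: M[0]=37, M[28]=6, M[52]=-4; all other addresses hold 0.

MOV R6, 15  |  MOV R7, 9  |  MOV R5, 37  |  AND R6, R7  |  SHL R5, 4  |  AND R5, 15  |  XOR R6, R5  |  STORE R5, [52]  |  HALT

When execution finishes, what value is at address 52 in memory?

0

after MOV R6, 15: R6=15
after MOV R7, 9: R7=9
after MOV R5, 37: R5=37
after AND R6, R7: R6=15&9=9
after SHL R5, 4: R5=37<<4=592
after AND R5, 15: R5=592&15=0
after XOR R6, R5: R6=9^0=9
STORE R5, [52] → M[52]=0
halt.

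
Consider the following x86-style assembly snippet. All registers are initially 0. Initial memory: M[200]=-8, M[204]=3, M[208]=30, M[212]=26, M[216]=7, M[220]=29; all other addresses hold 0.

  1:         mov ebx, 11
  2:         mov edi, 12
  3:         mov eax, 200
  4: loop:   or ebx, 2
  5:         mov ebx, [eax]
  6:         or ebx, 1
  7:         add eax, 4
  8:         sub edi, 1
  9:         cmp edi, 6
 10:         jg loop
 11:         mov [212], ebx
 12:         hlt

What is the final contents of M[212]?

29

mov ebx, 11 → ebx=11
mov edi, 12 → edi=12
mov eax, 200 → eax=200
or ebx, 2 → ebx=11|2=11
mov ebx, [eax] → ebx=M[200]=-8
or ebx, 1 → ebx=(-8)|1=-7
add eax, 4 → eax=200+4=204
sub edi, 1 → edi=12-1=11
cmp edi, 6  (cmp 11,6)
jg loop: taken
or ebx, 2 → ebx=(-7)|2=-5
mov ebx, [eax] → ebx=M[204]=3
or ebx, 1 → ebx=3|1=3
add eax, 4 → eax=204+4=208
sub edi, 1 → edi=11-1=10
cmp edi, 6  (cmp 10,6)
jg loop: taken
or ebx, 2 → ebx=3|2=3
mov ebx, [eax] → ebx=M[208]=30
or ebx, 1 → ebx=30|1=31
add eax, 4 → eax=208+4=212
sub edi, 1 → edi=10-1=9
cmp edi, 6  (cmp 9,6)
jg loop: taken
or ebx, 2 → ebx=31|2=31
mov ebx, [eax] → ebx=M[212]=26
or ebx, 1 → ebx=26|1=27
add eax, 4 → eax=212+4=216
sub edi, 1 → edi=9-1=8
cmp edi, 6  (cmp 8,6)
jg loop: taken
or ebx, 2 → ebx=27|2=27
mov ebx, [eax] → ebx=M[216]=7
or ebx, 1 → ebx=7|1=7
add eax, 4 → eax=216+4=220
sub edi, 1 → edi=8-1=7
cmp edi, 6  (cmp 7,6)
jg loop: taken
or ebx, 2 → ebx=7|2=7
mov ebx, [eax] → ebx=M[220]=29
or ebx, 1 → ebx=29|1=29
add eax, 4 → eax=220+4=224
sub edi, 1 → edi=7-1=6
cmp edi, 6  (cmp 6,6)
jg loop: not taken
mov [212], ebx → M[212]=29
halt.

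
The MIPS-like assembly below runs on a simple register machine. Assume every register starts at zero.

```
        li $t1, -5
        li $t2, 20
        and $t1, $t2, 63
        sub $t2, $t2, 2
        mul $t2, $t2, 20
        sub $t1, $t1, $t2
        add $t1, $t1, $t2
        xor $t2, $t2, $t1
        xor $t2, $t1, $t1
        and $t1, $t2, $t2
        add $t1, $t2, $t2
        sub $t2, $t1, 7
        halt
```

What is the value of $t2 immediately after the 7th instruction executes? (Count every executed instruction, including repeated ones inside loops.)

360

li $t1, -5 → $t1=-5
li $t2, 20 → $t2=20
and $t1, $t2, 63 → $t1=20&63=20
sub $t2, $t2, 2 → $t2=20-2=18
mul $t2, $t2, 20 → $t2=18*20=360
sub $t1, $t1, $t2 → $t1=20-360=-340
add $t1, $t1, $t2 → $t1=(-340)+360=20
After step 7: $t2 = 360.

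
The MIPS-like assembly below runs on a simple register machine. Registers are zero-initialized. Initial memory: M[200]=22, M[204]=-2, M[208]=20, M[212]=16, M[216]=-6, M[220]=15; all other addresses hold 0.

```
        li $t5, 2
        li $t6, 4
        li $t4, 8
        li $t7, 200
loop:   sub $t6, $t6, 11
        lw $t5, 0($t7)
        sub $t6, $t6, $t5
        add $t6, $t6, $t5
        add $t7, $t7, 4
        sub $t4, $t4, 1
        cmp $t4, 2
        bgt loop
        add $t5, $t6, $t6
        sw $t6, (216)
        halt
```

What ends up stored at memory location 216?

-62

after li $t5, 2: $t5=2
after li $t6, 4: $t6=4
after li $t4, 8: $t4=8
after li $t7, 200: $t7=200
after sub $t6, $t6, 11: $t6=4-11=-7
after lw $t5, 0($t7): $t5=M[200]=22
after sub $t6, $t6, $t5: $t6=(-7)-22=-29
after add $t6, $t6, $t5: $t6=(-29)+22=-7
after add $t7, $t7, 4: $t7=200+4=204
after sub $t4, $t4, 1: $t4=8-1=7
cmp $t4, 2  (cmp 7,2)
bgt loop: taken
after sub $t6, $t6, 11: $t6=(-7)-11=-18
after lw $t5, 0($t7): $t5=M[204]=-2
after sub $t6, $t6, $t5: $t6=(-18)-(-2)=-16
after add $t6, $t6, $t5: $t6=(-16)+(-2)=-18
after add $t7, $t7, 4: $t7=204+4=208
after sub $t4, $t4, 1: $t4=7-1=6
cmp $t4, 2  (cmp 6,2)
bgt loop: taken
after sub $t6, $t6, 11: $t6=(-18)-11=-29
after lw $t5, 0($t7): $t5=M[208]=20
after sub $t6, $t6, $t5: $t6=(-29)-20=-49
after add $t6, $t6, $t5: $t6=(-49)+20=-29
after add $t7, $t7, 4: $t7=208+4=212
after sub $t4, $t4, 1: $t4=6-1=5
cmp $t4, 2  (cmp 5,2)
bgt loop: taken
after sub $t6, $t6, 11: $t6=(-29)-11=-40
after lw $t5, 0($t7): $t5=M[212]=16
after sub $t6, $t6, $t5: $t6=(-40)-16=-56
after add $t6, $t6, $t5: $t6=(-56)+16=-40
after add $t7, $t7, 4: $t7=212+4=216
after sub $t4, $t4, 1: $t4=5-1=4
cmp $t4, 2  (cmp 4,2)
bgt loop: taken
after sub $t6, $t6, 11: $t6=(-40)-11=-51
after lw $t5, 0($t7): $t5=M[216]=-6
after sub $t6, $t6, $t5: $t6=(-51)-(-6)=-45
after add $t6, $t6, $t5: $t6=(-45)+(-6)=-51
after add $t7, $t7, 4: $t7=216+4=220
after sub $t4, $t4, 1: $t4=4-1=3
cmp $t4, 2  (cmp 3,2)
bgt loop: taken
after sub $t6, $t6, 11: $t6=(-51)-11=-62
after lw $t5, 0($t7): $t5=M[220]=15
after sub $t6, $t6, $t5: $t6=(-62)-15=-77
after add $t6, $t6, $t5: $t6=(-77)+15=-62
after add $t7, $t7, 4: $t7=220+4=224
after sub $t4, $t4, 1: $t4=3-1=2
cmp $t4, 2  (cmp 2,2)
bgt loop: not taken
after add $t5, $t6, $t6: $t5=(-62)+(-62)=-124
sw $t6, (216) → M[216]=-62
halt.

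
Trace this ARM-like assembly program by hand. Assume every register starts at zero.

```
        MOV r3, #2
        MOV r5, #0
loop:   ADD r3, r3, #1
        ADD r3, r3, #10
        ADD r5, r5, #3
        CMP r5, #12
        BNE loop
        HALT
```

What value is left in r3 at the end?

MOV r3, #2 → r3=2
MOV r5, #0 → r5=0
ADD r3, r3, #1 → r3=2+1=3
ADD r3, r3, #10 → r3=3+10=13
ADD r5, r5, #3 → r5=0+3=3
CMP r5, #12  (cmp 3,12)
BNE loop: taken
ADD r3, r3, #1 → r3=13+1=14
ADD r3, r3, #10 → r3=14+10=24
ADD r5, r5, #3 → r5=3+3=6
CMP r5, #12  (cmp 6,12)
BNE loop: taken
ADD r3, r3, #1 → r3=24+1=25
ADD r3, r3, #10 → r3=25+10=35
ADD r5, r5, #3 → r5=6+3=9
CMP r5, #12  (cmp 9,12)
BNE loop: taken
ADD r3, r3, #1 → r3=35+1=36
ADD r3, r3, #10 → r3=36+10=46
ADD r5, r5, #3 → r5=9+3=12
CMP r5, #12  (cmp 12,12)
BNE loop: not taken
halt.

46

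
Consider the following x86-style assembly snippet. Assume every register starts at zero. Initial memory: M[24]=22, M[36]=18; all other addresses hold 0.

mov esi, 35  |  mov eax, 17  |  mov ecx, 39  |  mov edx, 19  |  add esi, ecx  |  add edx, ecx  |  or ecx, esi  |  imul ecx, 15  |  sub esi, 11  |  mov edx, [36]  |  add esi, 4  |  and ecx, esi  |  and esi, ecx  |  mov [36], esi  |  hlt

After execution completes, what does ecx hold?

1

esi=35
eax=17
ecx=39
edx=19
esi=35+39=74
edx=19+39=58
ecx=39|74=111
ecx=111*15=1665
esi=74-11=63
edx=M[36]=18
esi=63+4=67
ecx=1665&67=1
esi=67&1=1
mov [36], esi → M[36]=1
halt.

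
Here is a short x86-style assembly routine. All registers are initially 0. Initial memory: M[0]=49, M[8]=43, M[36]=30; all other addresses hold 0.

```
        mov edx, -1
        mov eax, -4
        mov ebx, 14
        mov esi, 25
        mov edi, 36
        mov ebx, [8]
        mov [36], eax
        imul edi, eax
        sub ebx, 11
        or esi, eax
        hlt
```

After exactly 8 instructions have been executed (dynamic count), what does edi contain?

after mov edx, -1: edx=-1
after mov eax, -4: eax=-4
after mov ebx, 14: ebx=14
after mov esi, 25: esi=25
after mov edi, 36: edi=36
after mov ebx, [8]: ebx=M[8]=43
mov [36], eax → M[36]=-4
after imul edi, eax: edi=36*(-4)=-144
After step 8: edi = -144.

-144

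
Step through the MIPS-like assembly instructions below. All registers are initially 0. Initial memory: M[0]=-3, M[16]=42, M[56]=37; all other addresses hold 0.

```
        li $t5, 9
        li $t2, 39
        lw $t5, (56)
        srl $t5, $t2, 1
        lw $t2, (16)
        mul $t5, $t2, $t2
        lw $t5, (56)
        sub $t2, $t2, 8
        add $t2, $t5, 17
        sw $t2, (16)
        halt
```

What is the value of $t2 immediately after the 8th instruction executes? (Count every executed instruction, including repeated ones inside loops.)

$t5=9
$t2=39
$t5=M[56]=37
$t5=39>>1=19
$t2=M[16]=42
$t5=42*42=1764
$t5=M[56]=37
$t2=42-8=34
After step 8: $t2 = 34.

34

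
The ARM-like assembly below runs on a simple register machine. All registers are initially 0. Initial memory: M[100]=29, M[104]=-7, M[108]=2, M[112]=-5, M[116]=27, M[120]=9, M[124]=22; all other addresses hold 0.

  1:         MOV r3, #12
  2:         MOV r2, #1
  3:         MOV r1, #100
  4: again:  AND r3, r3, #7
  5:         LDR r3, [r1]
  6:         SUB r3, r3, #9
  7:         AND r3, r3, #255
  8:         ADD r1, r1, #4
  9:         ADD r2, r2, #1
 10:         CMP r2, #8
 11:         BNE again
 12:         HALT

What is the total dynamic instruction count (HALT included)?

60

r3=12
r2=1
r1=100
r3=12&7=4
r3=M[100]=29
r3=29-9=20
r3=20&255=20
r1=100+4=104
r2=1+1=2
CMP r2, #8  (cmp 2,8)
BNE again: taken
r3=20&7=4
r3=M[104]=-7
r3=(-7)-9=-16
r3=(-16)&255=240
r1=104+4=108
r2=2+1=3
CMP r2, #8  (cmp 3,8)
BNE again: taken
r3=240&7=0
r3=M[108]=2
r3=2-9=-7
r3=(-7)&255=249
r1=108+4=112
r2=3+1=4
CMP r2, #8  (cmp 4,8)
BNE again: taken
r3=249&7=1
r3=M[112]=-5
r3=(-5)-9=-14
r3=(-14)&255=242
r1=112+4=116
r2=4+1=5
CMP r2, #8  (cmp 5,8)
BNE again: taken
r3=242&7=2
r3=M[116]=27
r3=27-9=18
r3=18&255=18
r1=116+4=120
r2=5+1=6
CMP r2, #8  (cmp 6,8)
BNE again: taken
r3=18&7=2
r3=M[120]=9
r3=9-9=0
r3=0&255=0
r1=120+4=124
r2=6+1=7
CMP r2, #8  (cmp 7,8)
BNE again: taken
r3=0&7=0
r3=M[124]=22
r3=22-9=13
r3=13&255=13
r1=124+4=128
r2=7+1=8
CMP r2, #8  (cmp 8,8)
BNE again: not taken
halt.
Total executed instructions: 60.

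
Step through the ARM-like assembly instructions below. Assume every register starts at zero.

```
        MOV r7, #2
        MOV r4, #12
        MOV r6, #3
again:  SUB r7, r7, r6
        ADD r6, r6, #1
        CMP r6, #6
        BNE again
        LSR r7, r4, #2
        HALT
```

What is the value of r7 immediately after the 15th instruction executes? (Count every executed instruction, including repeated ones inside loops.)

r7=2
r4=12
r6=3
r7=2-3=-1
r6=3+1=4
CMP r6, #6  (cmp 4,6)
BNE again: taken
r7=(-1)-4=-5
r6=4+1=5
CMP r6, #6  (cmp 5,6)
BNE again: taken
r7=(-5)-5=-10
r6=5+1=6
CMP r6, #6  (cmp 6,6)
BNE again: not taken
After step 15: r7 = -10.

-10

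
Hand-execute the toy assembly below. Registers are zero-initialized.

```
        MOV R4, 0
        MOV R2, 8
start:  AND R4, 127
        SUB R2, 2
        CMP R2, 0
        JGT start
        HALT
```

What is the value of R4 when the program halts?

0

after MOV R4, 0: R4=0
after MOV R2, 8: R2=8
after AND R4, 127: R4=0&127=0
after SUB R2, 2: R2=8-2=6
CMP R2, 0  (cmp 6,0)
JGT start: taken
after AND R4, 127: R4=0&127=0
after SUB R2, 2: R2=6-2=4
CMP R2, 0  (cmp 4,0)
JGT start: taken
after AND R4, 127: R4=0&127=0
after SUB R2, 2: R2=4-2=2
CMP R2, 0  (cmp 2,0)
JGT start: taken
after AND R4, 127: R4=0&127=0
after SUB R2, 2: R2=2-2=0
CMP R2, 0  (cmp 0,0)
JGT start: not taken
halt.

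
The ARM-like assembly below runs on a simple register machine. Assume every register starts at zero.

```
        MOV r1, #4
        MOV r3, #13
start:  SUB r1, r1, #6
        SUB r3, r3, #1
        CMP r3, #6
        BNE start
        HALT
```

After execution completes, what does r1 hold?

after MOV r1, #4: r1=4
after MOV r3, #13: r3=13
after SUB r1, r1, #6: r1=4-6=-2
after SUB r3, r3, #1: r3=13-1=12
CMP r3, #6  (cmp 12,6)
BNE start: taken
after SUB r1, r1, #6: r1=(-2)-6=-8
after SUB r3, r3, #1: r3=12-1=11
CMP r3, #6  (cmp 11,6)
BNE start: taken
after SUB r1, r1, #6: r1=(-8)-6=-14
after SUB r3, r3, #1: r3=11-1=10
CMP r3, #6  (cmp 10,6)
BNE start: taken
after SUB r1, r1, #6: r1=(-14)-6=-20
after SUB r3, r3, #1: r3=10-1=9
CMP r3, #6  (cmp 9,6)
BNE start: taken
after SUB r1, r1, #6: r1=(-20)-6=-26
after SUB r3, r3, #1: r3=9-1=8
CMP r3, #6  (cmp 8,6)
BNE start: taken
after SUB r1, r1, #6: r1=(-26)-6=-32
after SUB r3, r3, #1: r3=8-1=7
CMP r3, #6  (cmp 7,6)
BNE start: taken
after SUB r1, r1, #6: r1=(-32)-6=-38
after SUB r3, r3, #1: r3=7-1=6
CMP r3, #6  (cmp 6,6)
BNE start: not taken
halt.

-38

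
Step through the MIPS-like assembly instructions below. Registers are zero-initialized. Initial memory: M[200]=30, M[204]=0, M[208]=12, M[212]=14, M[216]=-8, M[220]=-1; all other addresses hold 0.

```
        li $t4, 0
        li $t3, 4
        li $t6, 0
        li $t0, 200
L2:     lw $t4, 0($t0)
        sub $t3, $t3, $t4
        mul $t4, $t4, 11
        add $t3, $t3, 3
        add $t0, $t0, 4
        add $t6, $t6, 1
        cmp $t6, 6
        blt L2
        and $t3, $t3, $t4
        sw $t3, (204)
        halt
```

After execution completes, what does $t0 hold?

$t4=0
$t3=4
$t6=0
$t0=200
$t4=M[200]=30
$t3=4-30=-26
$t4=30*11=330
$t3=(-26)+3=-23
$t0=200+4=204
$t6=0+1=1
cmp $t6, 6  (cmp 1,6)
blt L2: taken
$t4=M[204]=0
$t3=(-23)-0=-23
$t4=0*11=0
$t3=(-23)+3=-20
$t0=204+4=208
$t6=1+1=2
cmp $t6, 6  (cmp 2,6)
blt L2: taken
$t4=M[208]=12
$t3=(-20)-12=-32
$t4=12*11=132
$t3=(-32)+3=-29
$t0=208+4=212
$t6=2+1=3
cmp $t6, 6  (cmp 3,6)
blt L2: taken
$t4=M[212]=14
$t3=(-29)-14=-43
$t4=14*11=154
$t3=(-43)+3=-40
$t0=212+4=216
$t6=3+1=4
cmp $t6, 6  (cmp 4,6)
blt L2: taken
$t4=M[216]=-8
$t3=(-40)-(-8)=-32
$t4=(-8)*11=-88
$t3=(-32)+3=-29
$t0=216+4=220
$t6=4+1=5
cmp $t6, 6  (cmp 5,6)
blt L2: taken
$t4=M[220]=-1
$t3=(-29)-(-1)=-28
$t4=(-1)*11=-11
$t3=(-28)+3=-25
$t0=220+4=224
$t6=5+1=6
cmp $t6, 6  (cmp 6,6)
blt L2: not taken
$t3=(-25)&(-11)=-27
sw $t3, (204) → M[204]=-27
halt.

224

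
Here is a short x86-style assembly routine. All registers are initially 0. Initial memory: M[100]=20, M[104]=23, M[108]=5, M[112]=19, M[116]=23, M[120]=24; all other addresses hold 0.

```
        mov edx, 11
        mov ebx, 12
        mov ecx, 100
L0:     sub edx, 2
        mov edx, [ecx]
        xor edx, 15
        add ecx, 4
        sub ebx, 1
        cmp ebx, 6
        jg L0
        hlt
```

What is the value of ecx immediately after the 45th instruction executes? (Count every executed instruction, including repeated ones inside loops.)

124

edx=11
ebx=12
ecx=100
edx=11-2=9
edx=M[100]=20
edx=20^15=27
ecx=100+4=104
ebx=12-1=11
cmp ebx, 6  (cmp 11,6)
jg L0: taken
edx=27-2=25
edx=M[104]=23
edx=23^15=24
ecx=104+4=108
ebx=11-1=10
cmp ebx, 6  (cmp 10,6)
jg L0: taken
edx=24-2=22
edx=M[108]=5
edx=5^15=10
ecx=108+4=112
ebx=10-1=9
cmp ebx, 6  (cmp 9,6)
jg L0: taken
edx=10-2=8
edx=M[112]=19
edx=19^15=28
ecx=112+4=116
ebx=9-1=8
cmp ebx, 6  (cmp 8,6)
jg L0: taken
edx=28-2=26
edx=M[116]=23
edx=23^15=24
ecx=116+4=120
ebx=8-1=7
cmp ebx, 6  (cmp 7,6)
jg L0: taken
edx=24-2=22
edx=M[120]=24
edx=24^15=23
ecx=120+4=124
ebx=7-1=6
cmp ebx, 6  (cmp 6,6)
jg L0: not taken
After step 45: ecx = 124.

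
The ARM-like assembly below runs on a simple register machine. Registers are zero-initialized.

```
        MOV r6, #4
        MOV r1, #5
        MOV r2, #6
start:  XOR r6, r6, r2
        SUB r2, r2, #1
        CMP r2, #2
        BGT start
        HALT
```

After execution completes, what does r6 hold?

0

after MOV r6, #4: r6=4
after MOV r1, #5: r1=5
after MOV r2, #6: r2=6
after XOR r6, r6, r2: r6=4^6=2
after SUB r2, r2, #1: r2=6-1=5
CMP r2, #2  (cmp 5,2)
BGT start: taken
after XOR r6, r6, r2: r6=2^5=7
after SUB r2, r2, #1: r2=5-1=4
CMP r2, #2  (cmp 4,2)
BGT start: taken
after XOR r6, r6, r2: r6=7^4=3
after SUB r2, r2, #1: r2=4-1=3
CMP r2, #2  (cmp 3,2)
BGT start: taken
after XOR r6, r6, r2: r6=3^3=0
after SUB r2, r2, #1: r2=3-1=2
CMP r2, #2  (cmp 2,2)
BGT start: not taken
halt.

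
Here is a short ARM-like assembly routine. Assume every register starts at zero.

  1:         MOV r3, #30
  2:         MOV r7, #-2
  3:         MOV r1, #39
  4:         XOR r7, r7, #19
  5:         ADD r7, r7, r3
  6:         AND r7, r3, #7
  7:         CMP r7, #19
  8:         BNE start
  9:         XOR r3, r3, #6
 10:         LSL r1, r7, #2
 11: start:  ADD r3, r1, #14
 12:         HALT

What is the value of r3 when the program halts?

r3=30
r7=-2
r1=39
r7=(-2)^19=-19
r7=(-19)+30=11
r7=30&7=6
CMP r7, #19  (cmp 6,19)
BNE start: taken
r3=39+14=53
halt.

53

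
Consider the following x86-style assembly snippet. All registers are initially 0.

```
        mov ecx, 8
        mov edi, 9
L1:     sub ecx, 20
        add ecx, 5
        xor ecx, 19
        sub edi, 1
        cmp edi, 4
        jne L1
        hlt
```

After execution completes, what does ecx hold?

mov ecx, 8 → ecx=8
mov edi, 9 → edi=9
sub ecx, 20 → ecx=8-20=-12
add ecx, 5 → ecx=(-12)+5=-7
xor ecx, 19 → ecx=(-7)^19=-22
sub edi, 1 → edi=9-1=8
cmp edi, 4  (cmp 8,4)
jne L1: taken
sub ecx, 20 → ecx=(-22)-20=-42
add ecx, 5 → ecx=(-42)+5=-37
xor ecx, 19 → ecx=(-37)^19=-56
sub edi, 1 → edi=8-1=7
cmp edi, 4  (cmp 7,4)
jne L1: taken
sub ecx, 20 → ecx=(-56)-20=-76
add ecx, 5 → ecx=(-76)+5=-71
xor ecx, 19 → ecx=(-71)^19=-86
sub edi, 1 → edi=7-1=6
cmp edi, 4  (cmp 6,4)
jne L1: taken
sub ecx, 20 → ecx=(-86)-20=-106
add ecx, 5 → ecx=(-106)+5=-101
xor ecx, 19 → ecx=(-101)^19=-120
sub edi, 1 → edi=6-1=5
cmp edi, 4  (cmp 5,4)
jne L1: taken
sub ecx, 20 → ecx=(-120)-20=-140
add ecx, 5 → ecx=(-140)+5=-135
xor ecx, 19 → ecx=(-135)^19=-150
sub edi, 1 → edi=5-1=4
cmp edi, 4  (cmp 4,4)
jne L1: not taken
halt.

-150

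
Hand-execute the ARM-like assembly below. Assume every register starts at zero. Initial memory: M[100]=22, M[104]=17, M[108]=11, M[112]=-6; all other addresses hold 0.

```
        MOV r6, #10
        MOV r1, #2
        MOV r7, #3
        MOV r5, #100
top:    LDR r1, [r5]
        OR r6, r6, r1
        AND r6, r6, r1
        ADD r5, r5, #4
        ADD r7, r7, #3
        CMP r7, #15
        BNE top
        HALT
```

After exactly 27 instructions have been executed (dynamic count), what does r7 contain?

after MOV r6, #10: r6=10
after MOV r1, #2: r1=2
after MOV r7, #3: r7=3
after MOV r5, #100: r5=100
after LDR r1, [r5]: r1=M[100]=22
after OR r6, r6, r1: r6=10|22=30
after AND r6, r6, r1: r6=30&22=22
after ADD r5, r5, #4: r5=100+4=104
after ADD r7, r7, #3: r7=3+3=6
CMP r7, #15  (cmp 6,15)
BNE top: taken
after LDR r1, [r5]: r1=M[104]=17
after OR r6, r6, r1: r6=22|17=23
after AND r6, r6, r1: r6=23&17=17
after ADD r5, r5, #4: r5=104+4=108
after ADD r7, r7, #3: r7=6+3=9
CMP r7, #15  (cmp 9,15)
BNE top: taken
after LDR r1, [r5]: r1=M[108]=11
after OR r6, r6, r1: r6=17|11=27
after AND r6, r6, r1: r6=27&11=11
after ADD r5, r5, #4: r5=108+4=112
after ADD r7, r7, #3: r7=9+3=12
CMP r7, #15  (cmp 12,15)
BNE top: taken
after LDR r1, [r5]: r1=M[112]=-6
after OR r6, r6, r1: r6=11|(-6)=-5
After step 27: r7 = 12.

12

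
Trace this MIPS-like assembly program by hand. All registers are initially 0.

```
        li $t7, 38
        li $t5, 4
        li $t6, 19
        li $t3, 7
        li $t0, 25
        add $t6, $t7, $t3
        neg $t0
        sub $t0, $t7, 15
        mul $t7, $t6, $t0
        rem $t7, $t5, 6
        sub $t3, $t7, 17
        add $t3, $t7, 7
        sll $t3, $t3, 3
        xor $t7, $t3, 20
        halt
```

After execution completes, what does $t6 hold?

45

li $t7, 38 → $t7=38
li $t5, 4 → $t5=4
li $t6, 19 → $t6=19
li $t3, 7 → $t3=7
li $t0, 25 → $t0=25
add $t6, $t7, $t3 → $t6=38+7=45
neg $t0 → $t0=-(25)=-25
sub $t0, $t7, 15 → $t0=38-15=23
mul $t7, $t6, $t0 → $t7=45*23=1035
rem $t7, $t5, 6 → $t7=4%6=4
sub $t3, $t7, 17 → $t3=4-17=-13
add $t3, $t7, 7 → $t3=4+7=11
sll $t3, $t3, 3 → $t3=11<<3=88
xor $t7, $t3, 20 → $t7=88^20=76
halt.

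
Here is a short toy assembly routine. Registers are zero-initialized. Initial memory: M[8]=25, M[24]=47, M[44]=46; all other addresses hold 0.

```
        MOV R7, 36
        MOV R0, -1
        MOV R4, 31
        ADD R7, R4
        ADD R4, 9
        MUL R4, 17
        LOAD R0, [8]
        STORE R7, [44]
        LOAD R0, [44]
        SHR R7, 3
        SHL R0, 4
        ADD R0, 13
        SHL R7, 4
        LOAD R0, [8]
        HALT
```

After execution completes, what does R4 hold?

680

MOV R7, 36 → R7=36
MOV R0, -1 → R0=-1
MOV R4, 31 → R4=31
ADD R7, R4 → R7=36+31=67
ADD R4, 9 → R4=31+9=40
MUL R4, 17 → R4=40*17=680
LOAD R0, [8] → R0=M[8]=25
STORE R7, [44] → M[44]=67
LOAD R0, [44] → R0=M[44]=67
SHR R7, 3 → R7=67>>3=8
SHL R0, 4 → R0=67<<4=1072
ADD R0, 13 → R0=1072+13=1085
SHL R7, 4 → R7=8<<4=128
LOAD R0, [8] → R0=M[8]=25
halt.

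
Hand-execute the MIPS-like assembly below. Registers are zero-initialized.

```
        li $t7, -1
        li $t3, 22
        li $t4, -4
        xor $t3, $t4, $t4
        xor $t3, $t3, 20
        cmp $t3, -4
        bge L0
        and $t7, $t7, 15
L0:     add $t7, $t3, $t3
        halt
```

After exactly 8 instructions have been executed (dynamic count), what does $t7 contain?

after li $t7, -1: $t7=-1
after li $t3, 22: $t3=22
after li $t4, -4: $t4=-4
after xor $t3, $t4, $t4: $t3=(-4)^(-4)=0
after xor $t3, $t3, 20: $t3=0^20=20
cmp $t3, -4  (cmp 20,-4)
bge L0: taken
after add $t7, $t3, $t3: $t7=20+20=40
After step 8: $t7 = 40.

40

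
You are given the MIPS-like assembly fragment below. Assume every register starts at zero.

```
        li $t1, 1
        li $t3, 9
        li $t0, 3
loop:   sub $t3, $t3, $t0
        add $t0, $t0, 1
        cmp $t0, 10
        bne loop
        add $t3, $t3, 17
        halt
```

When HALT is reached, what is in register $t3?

-16

li $t1, 1 → $t1=1
li $t3, 9 → $t3=9
li $t0, 3 → $t0=3
sub $t3, $t3, $t0 → $t3=9-3=6
add $t0, $t0, 1 → $t0=3+1=4
cmp $t0, 10  (cmp 4,10)
bne loop: taken
sub $t3, $t3, $t0 → $t3=6-4=2
add $t0, $t0, 1 → $t0=4+1=5
cmp $t0, 10  (cmp 5,10)
bne loop: taken
sub $t3, $t3, $t0 → $t3=2-5=-3
add $t0, $t0, 1 → $t0=5+1=6
cmp $t0, 10  (cmp 6,10)
bne loop: taken
sub $t3, $t3, $t0 → $t3=(-3)-6=-9
add $t0, $t0, 1 → $t0=6+1=7
cmp $t0, 10  (cmp 7,10)
bne loop: taken
sub $t3, $t3, $t0 → $t3=(-9)-7=-16
add $t0, $t0, 1 → $t0=7+1=8
cmp $t0, 10  (cmp 8,10)
bne loop: taken
sub $t3, $t3, $t0 → $t3=(-16)-8=-24
add $t0, $t0, 1 → $t0=8+1=9
cmp $t0, 10  (cmp 9,10)
bne loop: taken
sub $t3, $t3, $t0 → $t3=(-24)-9=-33
add $t0, $t0, 1 → $t0=9+1=10
cmp $t0, 10  (cmp 10,10)
bne loop: not taken
add $t3, $t3, 17 → $t3=(-33)+17=-16
halt.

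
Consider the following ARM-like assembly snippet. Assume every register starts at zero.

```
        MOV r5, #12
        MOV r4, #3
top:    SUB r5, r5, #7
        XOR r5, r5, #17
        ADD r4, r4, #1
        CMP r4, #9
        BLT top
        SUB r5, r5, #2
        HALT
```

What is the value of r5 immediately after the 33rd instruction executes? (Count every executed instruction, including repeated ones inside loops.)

-6

after MOV r5, #12: r5=12
after MOV r4, #3: r4=3
after SUB r5, r5, #7: r5=12-7=5
after XOR r5, r5, #17: r5=5^17=20
after ADD r4, r4, #1: r4=3+1=4
CMP r4, #9  (cmp 4,9)
BLT top: taken
after SUB r5, r5, #7: r5=20-7=13
after XOR r5, r5, #17: r5=13^17=28
after ADD r4, r4, #1: r4=4+1=5
CMP r4, #9  (cmp 5,9)
BLT top: taken
after SUB r5, r5, #7: r5=28-7=21
after XOR r5, r5, #17: r5=21^17=4
after ADD r4, r4, #1: r4=5+1=6
CMP r4, #9  (cmp 6,9)
BLT top: taken
after SUB r5, r5, #7: r5=4-7=-3
after XOR r5, r5, #17: r5=(-3)^17=-20
after ADD r4, r4, #1: r4=6+1=7
CMP r4, #9  (cmp 7,9)
BLT top: taken
after SUB r5, r5, #7: r5=(-20)-7=-27
after XOR r5, r5, #17: r5=(-27)^17=-12
after ADD r4, r4, #1: r4=7+1=8
CMP r4, #9  (cmp 8,9)
BLT top: taken
after SUB r5, r5, #7: r5=(-12)-7=-19
after XOR r5, r5, #17: r5=(-19)^17=-4
after ADD r4, r4, #1: r4=8+1=9
CMP r4, #9  (cmp 9,9)
BLT top: not taken
after SUB r5, r5, #2: r5=(-4)-2=-6
After step 33: r5 = -6.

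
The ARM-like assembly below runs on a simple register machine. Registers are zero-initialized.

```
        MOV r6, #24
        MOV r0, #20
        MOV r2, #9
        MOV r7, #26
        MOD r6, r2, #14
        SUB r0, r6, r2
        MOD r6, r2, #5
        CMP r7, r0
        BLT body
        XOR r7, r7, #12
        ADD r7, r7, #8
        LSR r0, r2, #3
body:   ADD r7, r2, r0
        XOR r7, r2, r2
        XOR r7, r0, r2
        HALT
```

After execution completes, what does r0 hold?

after MOV r6, #24: r6=24
after MOV r0, #20: r0=20
after MOV r2, #9: r2=9
after MOV r7, #26: r7=26
after MOD r6, r2, #14: r6=9%14=9
after SUB r0, r6, r2: r0=9-9=0
after MOD r6, r2, #5: r6=9%5=4
CMP r7, r0  (cmp 26,0)
BLT body: not taken
after XOR r7, r7, #12: r7=26^12=22
after ADD r7, r7, #8: r7=22+8=30
after LSR r0, r2, #3: r0=9>>3=1
after ADD r7, r2, r0: r7=9+1=10
after XOR r7, r2, r2: r7=9^9=0
after XOR r7, r0, r2: r7=1^9=8
halt.

1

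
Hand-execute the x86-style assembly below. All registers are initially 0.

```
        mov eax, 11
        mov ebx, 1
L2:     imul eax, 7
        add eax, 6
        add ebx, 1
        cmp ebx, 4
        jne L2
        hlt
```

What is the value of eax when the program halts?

after mov eax, 11: eax=11
after mov ebx, 1: ebx=1
after imul eax, 7: eax=11*7=77
after add eax, 6: eax=77+6=83
after add ebx, 1: ebx=1+1=2
cmp ebx, 4  (cmp 2,4)
jne L2: taken
after imul eax, 7: eax=83*7=581
after add eax, 6: eax=581+6=587
after add ebx, 1: ebx=2+1=3
cmp ebx, 4  (cmp 3,4)
jne L2: taken
after imul eax, 7: eax=587*7=4109
after add eax, 6: eax=4109+6=4115
after add ebx, 1: ebx=3+1=4
cmp ebx, 4  (cmp 4,4)
jne L2: not taken
halt.

4115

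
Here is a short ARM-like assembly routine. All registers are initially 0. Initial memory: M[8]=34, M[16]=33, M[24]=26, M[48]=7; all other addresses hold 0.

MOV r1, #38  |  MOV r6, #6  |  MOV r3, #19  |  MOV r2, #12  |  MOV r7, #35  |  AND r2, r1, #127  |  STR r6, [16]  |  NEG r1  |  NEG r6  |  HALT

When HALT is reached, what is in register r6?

-6

MOV r1, #38 → r1=38
MOV r6, #6 → r6=6
MOV r3, #19 → r3=19
MOV r2, #12 → r2=12
MOV r7, #35 → r7=35
AND r2, r1, #127 → r2=38&127=38
STR r6, [16] → M[16]=6
NEG r1 → r1=-(38)=-38
NEG r6 → r6=-(6)=-6
halt.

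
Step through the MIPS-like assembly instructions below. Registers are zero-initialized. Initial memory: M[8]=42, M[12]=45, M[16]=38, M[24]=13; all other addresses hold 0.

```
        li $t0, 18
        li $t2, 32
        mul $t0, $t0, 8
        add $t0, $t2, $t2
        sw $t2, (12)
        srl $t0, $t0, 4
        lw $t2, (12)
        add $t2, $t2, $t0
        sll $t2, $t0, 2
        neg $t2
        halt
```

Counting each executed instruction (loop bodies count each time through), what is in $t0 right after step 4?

64

li $t0, 18 → $t0=18
li $t2, 32 → $t2=32
mul $t0, $t0, 8 → $t0=18*8=144
add $t0, $t2, $t2 → $t0=32+32=64
After step 4: $t0 = 64.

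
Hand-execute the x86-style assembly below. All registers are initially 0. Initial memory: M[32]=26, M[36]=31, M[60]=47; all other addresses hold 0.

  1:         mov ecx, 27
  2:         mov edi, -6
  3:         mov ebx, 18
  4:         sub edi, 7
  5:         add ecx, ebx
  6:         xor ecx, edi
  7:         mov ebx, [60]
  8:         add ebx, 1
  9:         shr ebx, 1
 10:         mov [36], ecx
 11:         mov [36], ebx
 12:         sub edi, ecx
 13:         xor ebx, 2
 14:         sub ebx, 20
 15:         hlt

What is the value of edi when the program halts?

ecx=27
edi=-6
ebx=18
edi=(-6)-7=-13
ecx=27+18=45
ecx=45^(-13)=-34
ebx=M[60]=47
ebx=47+1=48
ebx=48>>1=24
mov [36], ecx → M[36]=-34
mov [36], ebx → M[36]=24
edi=(-13)-(-34)=21
ebx=24^2=26
ebx=26-20=6
halt.

21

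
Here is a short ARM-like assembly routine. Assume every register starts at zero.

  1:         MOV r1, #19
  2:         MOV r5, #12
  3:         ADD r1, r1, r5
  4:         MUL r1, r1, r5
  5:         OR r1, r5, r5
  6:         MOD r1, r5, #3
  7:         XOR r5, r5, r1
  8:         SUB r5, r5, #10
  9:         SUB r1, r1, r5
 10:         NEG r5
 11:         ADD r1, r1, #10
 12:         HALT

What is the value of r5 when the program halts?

r1=19
r5=12
r1=19+12=31
r1=31*12=372
r1=12|12=12
r1=12%3=0
r5=12^0=12
r5=12-10=2
r1=0-2=-2
r5=-(2)=-2
r1=(-2)+10=8
halt.

-2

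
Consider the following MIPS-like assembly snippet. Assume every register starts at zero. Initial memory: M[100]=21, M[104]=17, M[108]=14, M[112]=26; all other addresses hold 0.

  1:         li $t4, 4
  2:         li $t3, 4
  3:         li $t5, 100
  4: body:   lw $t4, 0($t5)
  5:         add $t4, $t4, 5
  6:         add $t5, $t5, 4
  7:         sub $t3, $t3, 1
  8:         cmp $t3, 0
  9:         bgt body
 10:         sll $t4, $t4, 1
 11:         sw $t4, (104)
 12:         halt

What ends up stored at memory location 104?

$t4=4
$t3=4
$t5=100
$t4=M[100]=21
$t4=21+5=26
$t5=100+4=104
$t3=4-1=3
cmp $t3, 0  (cmp 3,0)
bgt body: taken
$t4=M[104]=17
$t4=17+5=22
$t5=104+4=108
$t3=3-1=2
cmp $t3, 0  (cmp 2,0)
bgt body: taken
$t4=M[108]=14
$t4=14+5=19
$t5=108+4=112
$t3=2-1=1
cmp $t3, 0  (cmp 1,0)
bgt body: taken
$t4=M[112]=26
$t4=26+5=31
$t5=112+4=116
$t3=1-1=0
cmp $t3, 0  (cmp 0,0)
bgt body: not taken
$t4=31<<1=62
sw $t4, (104) → M[104]=62
halt.

62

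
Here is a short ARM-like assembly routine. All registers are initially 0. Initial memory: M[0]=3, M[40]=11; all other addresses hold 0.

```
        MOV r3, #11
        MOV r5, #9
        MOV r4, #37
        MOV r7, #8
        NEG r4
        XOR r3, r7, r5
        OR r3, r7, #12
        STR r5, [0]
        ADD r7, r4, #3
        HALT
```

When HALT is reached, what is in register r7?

after MOV r3, #11: r3=11
after MOV r5, #9: r5=9
after MOV r4, #37: r4=37
after MOV r7, #8: r7=8
after NEG r4: r4=-(37)=-37
after XOR r3, r7, r5: r3=8^9=1
after OR r3, r7, #12: r3=8|12=12
STR r5, [0] → M[0]=9
after ADD r7, r4, #3: r7=(-37)+3=-34
halt.

-34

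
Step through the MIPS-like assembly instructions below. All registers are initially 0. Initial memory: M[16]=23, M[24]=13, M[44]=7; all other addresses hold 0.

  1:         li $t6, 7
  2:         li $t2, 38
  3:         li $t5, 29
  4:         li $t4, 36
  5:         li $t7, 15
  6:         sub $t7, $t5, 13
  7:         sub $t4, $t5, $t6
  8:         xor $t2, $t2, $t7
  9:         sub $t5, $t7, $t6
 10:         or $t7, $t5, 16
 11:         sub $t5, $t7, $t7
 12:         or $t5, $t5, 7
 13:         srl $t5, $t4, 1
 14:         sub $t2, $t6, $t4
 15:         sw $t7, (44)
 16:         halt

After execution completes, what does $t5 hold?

li $t6, 7 → $t6=7
li $t2, 38 → $t2=38
li $t5, 29 → $t5=29
li $t4, 36 → $t4=36
li $t7, 15 → $t7=15
sub $t7, $t5, 13 → $t7=29-13=16
sub $t4, $t5, $t6 → $t4=29-7=22
xor $t2, $t2, $t7 → $t2=38^16=54
sub $t5, $t7, $t6 → $t5=16-7=9
or $t7, $t5, 16 → $t7=9|16=25
sub $t5, $t7, $t7 → $t5=25-25=0
or $t5, $t5, 7 → $t5=0|7=7
srl $t5, $t4, 1 → $t5=22>>1=11
sub $t2, $t6, $t4 → $t2=7-22=-15
sw $t7, (44) → M[44]=25
halt.

11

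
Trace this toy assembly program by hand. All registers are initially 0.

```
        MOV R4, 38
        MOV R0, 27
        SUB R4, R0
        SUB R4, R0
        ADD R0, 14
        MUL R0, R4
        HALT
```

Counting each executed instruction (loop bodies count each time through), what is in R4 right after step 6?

-16

MOV R4, 38 → R4=38
MOV R0, 27 → R0=27
SUB R4, R0 → R4=38-27=11
SUB R4, R0 → R4=11-27=-16
ADD R0, 14 → R0=27+14=41
MUL R0, R4 → R0=41*(-16)=-656
After step 6: R4 = -16.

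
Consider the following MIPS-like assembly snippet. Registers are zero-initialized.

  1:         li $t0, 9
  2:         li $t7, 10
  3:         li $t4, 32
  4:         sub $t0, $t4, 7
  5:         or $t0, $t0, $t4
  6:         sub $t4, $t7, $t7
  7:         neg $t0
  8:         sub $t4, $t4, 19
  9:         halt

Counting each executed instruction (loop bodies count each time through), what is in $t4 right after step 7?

0

$t0=9
$t7=10
$t4=32
$t0=32-7=25
$t0=25|32=57
$t4=10-10=0
$t0=-(57)=-57
After step 7: $t4 = 0.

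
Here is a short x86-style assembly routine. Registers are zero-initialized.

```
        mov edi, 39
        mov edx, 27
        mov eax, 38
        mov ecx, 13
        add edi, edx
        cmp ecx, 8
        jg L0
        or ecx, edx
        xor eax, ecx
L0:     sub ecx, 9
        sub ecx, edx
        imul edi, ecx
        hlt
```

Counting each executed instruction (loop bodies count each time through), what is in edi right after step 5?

66

after mov edi, 39: edi=39
after mov edx, 27: edx=27
after mov eax, 38: eax=38
after mov ecx, 13: ecx=13
after add edi, edx: edi=39+27=66
After step 5: edi = 66.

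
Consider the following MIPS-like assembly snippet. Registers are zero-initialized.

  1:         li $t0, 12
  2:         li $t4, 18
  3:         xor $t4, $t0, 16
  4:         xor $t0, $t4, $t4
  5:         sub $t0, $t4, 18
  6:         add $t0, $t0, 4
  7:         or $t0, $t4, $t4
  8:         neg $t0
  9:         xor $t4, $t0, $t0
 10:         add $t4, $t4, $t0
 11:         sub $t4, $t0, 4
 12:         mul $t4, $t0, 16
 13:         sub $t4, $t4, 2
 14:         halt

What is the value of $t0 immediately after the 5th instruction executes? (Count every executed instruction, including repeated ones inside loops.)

$t0=12
$t4=18
$t4=12^16=28
$t0=28^28=0
$t0=28-18=10
After step 5: $t0 = 10.

10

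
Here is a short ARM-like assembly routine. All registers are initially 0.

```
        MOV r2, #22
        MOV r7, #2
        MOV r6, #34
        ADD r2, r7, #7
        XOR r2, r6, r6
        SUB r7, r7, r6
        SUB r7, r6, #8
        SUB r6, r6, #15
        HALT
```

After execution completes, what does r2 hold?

MOV r2, #22 → r2=22
MOV r7, #2 → r7=2
MOV r6, #34 → r6=34
ADD r2, r7, #7 → r2=2+7=9
XOR r2, r6, r6 → r2=34^34=0
SUB r7, r7, r6 → r7=2-34=-32
SUB r7, r6, #8 → r7=34-8=26
SUB r6, r6, #15 → r6=34-15=19
halt.

0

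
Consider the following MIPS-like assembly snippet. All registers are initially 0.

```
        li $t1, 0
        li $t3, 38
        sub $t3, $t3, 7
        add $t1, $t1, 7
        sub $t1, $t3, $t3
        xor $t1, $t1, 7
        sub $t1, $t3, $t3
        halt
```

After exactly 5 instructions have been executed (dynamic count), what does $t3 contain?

$t1=0
$t3=38
$t3=38-7=31
$t1=0+7=7
$t1=31-31=0
After step 5: $t3 = 31.

31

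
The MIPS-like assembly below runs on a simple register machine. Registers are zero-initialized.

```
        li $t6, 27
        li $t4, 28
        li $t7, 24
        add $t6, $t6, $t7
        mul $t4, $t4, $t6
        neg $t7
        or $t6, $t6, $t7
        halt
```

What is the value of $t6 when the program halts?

li $t6, 27 → $t6=27
li $t4, 28 → $t4=28
li $t7, 24 → $t7=24
add $t6, $t6, $t7 → $t6=27+24=51
mul $t4, $t4, $t6 → $t4=28*51=1428
neg $t7 → $t7=-(24)=-24
or $t6, $t6, $t7 → $t6=51|(-24)=-5
halt.

-5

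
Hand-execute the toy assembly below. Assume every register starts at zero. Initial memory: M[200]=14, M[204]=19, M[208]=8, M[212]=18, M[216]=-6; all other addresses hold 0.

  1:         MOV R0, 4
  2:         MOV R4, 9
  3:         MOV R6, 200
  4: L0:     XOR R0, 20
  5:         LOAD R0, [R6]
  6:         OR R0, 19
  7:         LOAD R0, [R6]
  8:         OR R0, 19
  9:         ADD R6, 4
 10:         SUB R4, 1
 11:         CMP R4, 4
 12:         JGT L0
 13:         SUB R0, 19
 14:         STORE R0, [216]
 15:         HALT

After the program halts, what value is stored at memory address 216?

MOV R0, 4 → R0=4
MOV R4, 9 → R4=9
MOV R6, 200 → R6=200
XOR R0, 20 → R0=4^20=16
LOAD R0, [R6] → R0=M[200]=14
OR R0, 19 → R0=14|19=31
LOAD R0, [R6] → R0=M[200]=14
OR R0, 19 → R0=14|19=31
ADD R6, 4 → R6=200+4=204
SUB R4, 1 → R4=9-1=8
CMP R4, 4  (cmp 8,4)
JGT L0: taken
XOR R0, 20 → R0=31^20=11
LOAD R0, [R6] → R0=M[204]=19
OR R0, 19 → R0=19|19=19
LOAD R0, [R6] → R0=M[204]=19
OR R0, 19 → R0=19|19=19
ADD R6, 4 → R6=204+4=208
SUB R4, 1 → R4=8-1=7
CMP R4, 4  (cmp 7,4)
JGT L0: taken
XOR R0, 20 → R0=19^20=7
LOAD R0, [R6] → R0=M[208]=8
OR R0, 19 → R0=8|19=27
LOAD R0, [R6] → R0=M[208]=8
OR R0, 19 → R0=8|19=27
ADD R6, 4 → R6=208+4=212
SUB R4, 1 → R4=7-1=6
CMP R4, 4  (cmp 6,4)
JGT L0: taken
XOR R0, 20 → R0=27^20=15
LOAD R0, [R6] → R0=M[212]=18
OR R0, 19 → R0=18|19=19
LOAD R0, [R6] → R0=M[212]=18
OR R0, 19 → R0=18|19=19
ADD R6, 4 → R6=212+4=216
SUB R4, 1 → R4=6-1=5
CMP R4, 4  (cmp 5,4)
JGT L0: taken
XOR R0, 20 → R0=19^20=7
LOAD R0, [R6] → R0=M[216]=-6
OR R0, 19 → R0=(-6)|19=-5
LOAD R0, [R6] → R0=M[216]=-6
OR R0, 19 → R0=(-6)|19=-5
ADD R6, 4 → R6=216+4=220
SUB R4, 1 → R4=5-1=4
CMP R4, 4  (cmp 4,4)
JGT L0: not taken
SUB R0, 19 → R0=(-5)-19=-24
STORE R0, [216] → M[216]=-24
halt.

-24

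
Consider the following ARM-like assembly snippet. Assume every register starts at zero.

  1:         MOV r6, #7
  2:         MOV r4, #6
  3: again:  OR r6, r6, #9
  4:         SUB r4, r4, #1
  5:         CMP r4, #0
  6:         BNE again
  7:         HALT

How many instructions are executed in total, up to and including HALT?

27

MOV r6, #7 → r6=7
MOV r4, #6 → r4=6
OR r6, r6, #9 → r6=7|9=15
SUB r4, r4, #1 → r4=6-1=5
CMP r4, #0  (cmp 5,0)
BNE again: taken
OR r6, r6, #9 → r6=15|9=15
SUB r4, r4, #1 → r4=5-1=4
CMP r4, #0  (cmp 4,0)
BNE again: taken
OR r6, r6, #9 → r6=15|9=15
SUB r4, r4, #1 → r4=4-1=3
CMP r4, #0  (cmp 3,0)
BNE again: taken
OR r6, r6, #9 → r6=15|9=15
SUB r4, r4, #1 → r4=3-1=2
CMP r4, #0  (cmp 2,0)
BNE again: taken
OR r6, r6, #9 → r6=15|9=15
SUB r4, r4, #1 → r4=2-1=1
CMP r4, #0  (cmp 1,0)
BNE again: taken
OR r6, r6, #9 → r6=15|9=15
SUB r4, r4, #1 → r4=1-1=0
CMP r4, #0  (cmp 0,0)
BNE again: not taken
halt.
Total executed instructions: 27.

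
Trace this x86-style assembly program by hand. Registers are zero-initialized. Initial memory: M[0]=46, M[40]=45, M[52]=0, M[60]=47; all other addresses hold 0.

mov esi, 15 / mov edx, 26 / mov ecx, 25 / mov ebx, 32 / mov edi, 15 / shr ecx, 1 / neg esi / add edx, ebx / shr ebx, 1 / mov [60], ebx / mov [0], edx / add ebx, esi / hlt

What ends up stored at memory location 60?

16

after mov esi, 15: esi=15
after mov edx, 26: edx=26
after mov ecx, 25: ecx=25
after mov ebx, 32: ebx=32
after mov edi, 15: edi=15
after shr ecx, 1: ecx=25>>1=12
after neg esi: esi=-(15)=-15
after add edx, ebx: edx=26+32=58
after shr ebx, 1: ebx=32>>1=16
mov [60], ebx → M[60]=16
mov [0], edx → M[0]=58
after add ebx, esi: ebx=16+(-15)=1
halt.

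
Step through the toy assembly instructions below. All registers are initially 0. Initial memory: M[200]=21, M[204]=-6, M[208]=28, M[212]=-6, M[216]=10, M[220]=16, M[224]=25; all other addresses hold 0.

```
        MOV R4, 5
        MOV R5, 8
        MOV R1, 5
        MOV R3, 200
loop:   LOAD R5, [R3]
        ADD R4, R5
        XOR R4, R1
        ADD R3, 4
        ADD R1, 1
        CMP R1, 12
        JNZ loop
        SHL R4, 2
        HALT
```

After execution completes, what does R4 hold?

508

after MOV R4, 5: R4=5
after MOV R5, 8: R5=8
after MOV R1, 5: R1=5
after MOV R3, 200: R3=200
after LOAD R5, [R3]: R5=M[200]=21
after ADD R4, R5: R4=5+21=26
after XOR R4, R1: R4=26^5=31
after ADD R3, 4: R3=200+4=204
after ADD R1, 1: R1=5+1=6
CMP R1, 12  (cmp 6,12)
JNZ loop: taken
after LOAD R5, [R3]: R5=M[204]=-6
after ADD R4, R5: R4=31+(-6)=25
after XOR R4, R1: R4=25^6=31
after ADD R3, 4: R3=204+4=208
after ADD R1, 1: R1=6+1=7
CMP R1, 12  (cmp 7,12)
JNZ loop: taken
after LOAD R5, [R3]: R5=M[208]=28
after ADD R4, R5: R4=31+28=59
after XOR R4, R1: R4=59^7=60
after ADD R3, 4: R3=208+4=212
after ADD R1, 1: R1=7+1=8
CMP R1, 12  (cmp 8,12)
JNZ loop: taken
after LOAD R5, [R3]: R5=M[212]=-6
after ADD R4, R5: R4=60+(-6)=54
after XOR R4, R1: R4=54^8=62
after ADD R3, 4: R3=212+4=216
after ADD R1, 1: R1=8+1=9
CMP R1, 12  (cmp 9,12)
JNZ loop: taken
after LOAD R5, [R3]: R5=M[216]=10
after ADD R4, R5: R4=62+10=72
after XOR R4, R1: R4=72^9=65
after ADD R3, 4: R3=216+4=220
after ADD R1, 1: R1=9+1=10
CMP R1, 12  (cmp 10,12)
JNZ loop: taken
after LOAD R5, [R3]: R5=M[220]=16
after ADD R4, R5: R4=65+16=81
after XOR R4, R1: R4=81^10=91
after ADD R3, 4: R3=220+4=224
after ADD R1, 1: R1=10+1=11
CMP R1, 12  (cmp 11,12)
JNZ loop: taken
after LOAD R5, [R3]: R5=M[224]=25
after ADD R4, R5: R4=91+25=116
after XOR R4, R1: R4=116^11=127
after ADD R3, 4: R3=224+4=228
after ADD R1, 1: R1=11+1=12
CMP R1, 12  (cmp 12,12)
JNZ loop: not taken
after SHL R4, 2: R4=127<<2=508
halt.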